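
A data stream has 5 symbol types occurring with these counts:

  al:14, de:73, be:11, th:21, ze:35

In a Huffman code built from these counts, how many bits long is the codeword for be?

Build the tree from the bottom:
combine be(11), al(14) → 25
combine th(21), 25 → 46
combine ze(35), 46 → 81
combine de(73), 81 → 154
The subtree containing be is merged 4 times, so code length = 4.

4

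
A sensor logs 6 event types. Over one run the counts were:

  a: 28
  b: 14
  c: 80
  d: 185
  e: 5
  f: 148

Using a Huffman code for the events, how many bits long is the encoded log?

928

Merge the two smallest weights repeatedly:
combine e(5), b(14) → 19
combine 19, a(28) → 47
combine 47, c(80) → 127
combine 127, f(148) → 275
combine d(185), 275 → 460
Total encoded bits = sum of merged weights = 19 + 47 + 127 + 275 + 460 = 928.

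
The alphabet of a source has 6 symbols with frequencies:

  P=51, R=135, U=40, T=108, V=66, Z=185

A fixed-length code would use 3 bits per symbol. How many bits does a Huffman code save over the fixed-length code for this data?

Fixed-length: 3 bits × 585 symbols = 1755 bits.
Huffman merges:
U(40) + P(51) → 91
V(66) + 91 → 157
T(108) + R(135) → 243
157 + Z(185) → 342
243 + 342 → 585
Huffman total = 91 + 157 + 243 + 342 + 585 = 1418 bits.
Saving = 1755 − 1418 = 337 bits.

337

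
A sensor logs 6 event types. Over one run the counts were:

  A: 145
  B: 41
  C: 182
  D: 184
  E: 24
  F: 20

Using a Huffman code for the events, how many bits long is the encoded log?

Greedily combine the two least-frequent nodes:
merge F(20) and E(24): 44
merge B(41) and 44: 85
merge 85 and A(145): 230
merge C(182) and D(184): 366
merge 230 and 366: 596
The encoded length is the sum of every internal node's weight: 44 + 85 + 230 + 366 + 596 = 1321 bits.

1321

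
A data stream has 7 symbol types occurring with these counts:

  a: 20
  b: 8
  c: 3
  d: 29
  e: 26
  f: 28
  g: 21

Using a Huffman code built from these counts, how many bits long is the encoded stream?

359

Greedily combine the two least-frequent nodes:
combine c(3), b(8) → 11
combine 11, a(20) → 31
combine g(21), e(26) → 47
combine f(28), d(29) → 57
combine 31, 47 → 78
combine 57, 78 → 135
The encoded length is the sum of every internal node's weight: 11 + 31 + 47 + 57 + 78 + 135 = 359 bits.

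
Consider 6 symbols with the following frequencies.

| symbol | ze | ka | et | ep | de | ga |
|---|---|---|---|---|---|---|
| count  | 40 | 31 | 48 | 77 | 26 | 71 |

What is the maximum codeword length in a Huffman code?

3

Merge the two lowest-weight nodes at each step:
de(26) + ka(31) → 57
ze(40) + et(48) → 88
57 + ga(71) → 128
ep(77) + 88 → 165
128 + 165 → 293
The rarest symbols sit at the bottom; the longest codeword is 3 bits.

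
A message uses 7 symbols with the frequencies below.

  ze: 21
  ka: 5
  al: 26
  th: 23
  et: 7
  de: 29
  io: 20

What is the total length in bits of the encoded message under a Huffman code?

350

Build the Huffman tree bottom-up:
combine ka(5), et(7) → 12
combine 12, io(20) → 32
combine ze(21), th(23) → 44
combine al(26), de(29) → 55
combine 32, 44 → 76
combine 55, 76 → 131
Total encoded bits = sum of merged weights = 12 + 32 + 44 + 55 + 76 + 131 = 350.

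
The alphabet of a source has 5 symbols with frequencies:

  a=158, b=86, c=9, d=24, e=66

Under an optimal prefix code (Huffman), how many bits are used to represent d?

Repeatedly merge the two smallest:
c(9) + d(24) → 33
33 + e(66) → 99
b(86) + 99 → 185
a(158) + 185 → 343
The subtree containing d is merged 4 times, so code length = 4.

4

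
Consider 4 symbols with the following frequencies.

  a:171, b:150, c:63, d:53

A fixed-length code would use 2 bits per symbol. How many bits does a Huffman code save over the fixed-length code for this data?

Fixed-length: 2 bits × 437 symbols = 874 bits.
Huffman merges:
merge d(53) and c(63): 116
merge 116 and b(150): 266
merge a(171) and 266: 437
Huffman total = 116 + 266 + 437 = 819 bits.
Saving = 874 − 819 = 55 bits.

55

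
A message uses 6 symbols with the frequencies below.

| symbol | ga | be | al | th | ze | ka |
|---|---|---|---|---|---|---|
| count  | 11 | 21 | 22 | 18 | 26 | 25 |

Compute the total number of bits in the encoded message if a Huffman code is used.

Build the Huffman tree bottom-up:
combine ga(11), th(18) → 29
combine be(21), al(22) → 43
combine ka(25), ze(26) → 51
combine 29, 43 → 72
combine 51, 72 → 123
Each symbol's bit-cost is frequency × depth; summing gives 318 bits (equivalently 29 + 43 + 51 + 72 + 123).

318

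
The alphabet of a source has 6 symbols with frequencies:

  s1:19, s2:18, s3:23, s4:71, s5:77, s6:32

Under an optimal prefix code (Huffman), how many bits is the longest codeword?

Merge the two lowest-weight nodes at each step:
combine s2(18), s1(19) → 37
combine s3(23), s6(32) → 55
combine 37, 55 → 92
combine s4(71), s5(77) → 148
combine 92, 148 → 240
The rarest symbols sit at the bottom; the longest codeword is 3 bits.

3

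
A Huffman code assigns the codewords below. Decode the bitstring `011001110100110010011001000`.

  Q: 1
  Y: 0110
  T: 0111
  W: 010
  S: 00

Read left to right; each codeword is recognised as soon as it completes (prefix code):
  0110→Y | 0111→T | 010→W | 0110→Y | 010→W | 0110→Y | 010→W | 00→S
Decoded message: YTWYWYWS

YTWYWYWS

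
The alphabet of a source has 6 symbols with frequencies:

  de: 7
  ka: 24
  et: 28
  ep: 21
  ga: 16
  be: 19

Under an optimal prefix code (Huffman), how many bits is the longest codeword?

Merge the two lowest-weight nodes at each step:
de(7) + ga(16) → 23
be(19) + ep(21) → 40
23 + ka(24) → 47
et(28) + 40 → 68
47 + 68 → 115
The rarest symbols sit at the bottom; the longest codeword is 3 bits.

3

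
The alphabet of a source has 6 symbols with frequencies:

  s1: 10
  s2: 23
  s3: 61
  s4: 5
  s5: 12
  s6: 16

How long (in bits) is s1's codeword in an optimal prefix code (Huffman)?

Repeatedly merge the two smallest:
s4(5) + s1(10) → 15
s5(12) + 15 → 27
s6(16) + s2(23) → 39
27 + 39 → 66
s3(61) + 66 → 127
s1 sits 4 levels below the root, so its codeword is 4 bits.

4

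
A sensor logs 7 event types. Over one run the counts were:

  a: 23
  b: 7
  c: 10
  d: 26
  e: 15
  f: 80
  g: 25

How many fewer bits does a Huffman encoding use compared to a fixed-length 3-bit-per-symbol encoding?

Fixed-length: 3 bits × 186 symbols = 558 bits.
Huffman merges:
b(7) + c(10) → 17
e(15) + 17 → 32
a(23) + g(25) → 48
d(26) + 32 → 58
48 + 58 → 106
f(80) + 106 → 186
Huffman total = 17 + 32 + 48 + 58 + 106 + 186 = 447 bits.
Saving = 558 − 447 = 111 bits.

111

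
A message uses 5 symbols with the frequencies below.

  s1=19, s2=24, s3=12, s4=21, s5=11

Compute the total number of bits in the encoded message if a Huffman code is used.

Build the Huffman tree bottom-up:
merge s5(11) and s3(12): 23
merge s1(19) and s4(21): 40
merge 23 and s2(24): 47
merge 40 and 47: 87
Each symbol's bit-cost is frequency × depth; summing gives 197 bits (equivalently 23 + 40 + 47 + 87).

197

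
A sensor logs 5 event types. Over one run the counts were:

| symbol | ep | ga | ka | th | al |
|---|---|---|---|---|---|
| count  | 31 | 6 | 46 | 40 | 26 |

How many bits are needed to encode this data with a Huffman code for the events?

Greedily combine the two least-frequent nodes:
ga(6) + al(26) → 32
ep(31) + 32 → 63
th(40) + ka(46) → 86
63 + 86 → 149
Each symbol's bit-cost is frequency × depth; summing gives 330 bits (equivalently 32 + 63 + 86 + 149).

330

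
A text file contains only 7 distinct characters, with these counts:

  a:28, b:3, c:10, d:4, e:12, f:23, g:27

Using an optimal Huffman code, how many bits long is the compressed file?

267

Greedily combine the two least-frequent nodes:
b(3) + d(4) → 7
7 + c(10) → 17
e(12) + 17 → 29
f(23) + g(27) → 50
a(28) + 29 → 57
50 + 57 → 107
Each symbol's bit-cost is frequency × depth; summing gives 267 bits (equivalently 7 + 17 + 29 + 50 + 57 + 107).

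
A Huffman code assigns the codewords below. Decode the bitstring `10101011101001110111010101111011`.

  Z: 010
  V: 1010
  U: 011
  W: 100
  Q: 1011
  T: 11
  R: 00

VQVUQVQTU

Read left to right; each codeword is recognised as soon as it completes (prefix code):
  1010→V | 1011→Q | 1010→V | 011→U | 1011→Q | 1010→V | 1011→Q | 11→T | 011→U
Decoded message: VQVUQVQTU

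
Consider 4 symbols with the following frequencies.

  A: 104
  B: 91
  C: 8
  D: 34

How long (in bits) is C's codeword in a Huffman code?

Build the tree from the bottom:
combine C(8), D(34) → 42
combine 42, B(91) → 133
combine A(104), 133 → 237
The subtree containing C is merged 3 times, so code length = 3.

3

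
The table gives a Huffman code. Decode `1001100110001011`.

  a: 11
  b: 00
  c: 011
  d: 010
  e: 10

Read left to right; each codeword is recognised as soon as it completes (prefix code):
  10→e | 011→c | 00→b | 11→a | 00→b | 010→d | 11→a
Decoded message: ecbabda

ecbabda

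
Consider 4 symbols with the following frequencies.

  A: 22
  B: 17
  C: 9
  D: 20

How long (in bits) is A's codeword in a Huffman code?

2

Repeatedly merge the two smallest:
merge C(9) and B(17): 26
merge D(20) and A(22): 42
merge 26 and 42: 68
A's leaf is at depth 2, giving a 2-bit codeword.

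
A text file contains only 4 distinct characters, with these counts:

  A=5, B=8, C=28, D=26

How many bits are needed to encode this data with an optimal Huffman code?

Greedily combine the two least-frequent nodes:
A(5) + B(8) → 13
13 + D(26) → 39
C(28) + 39 → 67
Each symbol's bit-cost is frequency × depth; summing gives 119 bits (equivalently 13 + 39 + 67).

119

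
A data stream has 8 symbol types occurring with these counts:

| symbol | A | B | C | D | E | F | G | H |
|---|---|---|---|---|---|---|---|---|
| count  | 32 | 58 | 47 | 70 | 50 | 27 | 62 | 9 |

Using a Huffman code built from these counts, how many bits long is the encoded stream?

1031

Greedily combine the two least-frequent nodes:
combine H(9), F(27) → 36
combine A(32), 36 → 68
combine C(47), E(50) → 97
combine B(58), G(62) → 120
combine 68, D(70) → 138
combine 97, 120 → 217
combine 138, 217 → 355
Total encoded bits = sum of merged weights = 36 + 68 + 97 + 120 + 138 + 217 + 355 = 1031.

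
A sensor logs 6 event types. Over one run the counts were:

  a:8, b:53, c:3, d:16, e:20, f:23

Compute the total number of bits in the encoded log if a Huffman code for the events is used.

274

Merge the two smallest weights repeatedly:
c(3) + a(8) → 11
11 + d(16) → 27
e(20) + f(23) → 43
27 + 43 → 70
b(53) + 70 → 123
Total encoded bits = sum of merged weights = 11 + 27 + 43 + 70 + 123 = 274.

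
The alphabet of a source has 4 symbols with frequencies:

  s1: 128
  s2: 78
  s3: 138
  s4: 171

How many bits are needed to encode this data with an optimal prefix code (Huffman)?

Greedily combine the two least-frequent nodes:
s2(78) + s1(128) → 206
s3(138) + s4(171) → 309
206 + 309 → 515
Total encoded bits = sum of merged weights = 206 + 309 + 515 = 1030.

1030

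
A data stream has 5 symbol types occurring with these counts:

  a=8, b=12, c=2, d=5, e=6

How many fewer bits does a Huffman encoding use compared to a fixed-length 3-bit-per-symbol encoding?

Fixed-length: 3 bits × 33 symbols = 99 bits.
Huffman merges:
combine c(2), d(5) → 7
combine e(6), 7 → 13
combine a(8), b(12) → 20
combine 13, 20 → 33
Huffman total = 7 + 13 + 20 + 33 = 73 bits.
Saving = 99 − 73 = 26 bits.

26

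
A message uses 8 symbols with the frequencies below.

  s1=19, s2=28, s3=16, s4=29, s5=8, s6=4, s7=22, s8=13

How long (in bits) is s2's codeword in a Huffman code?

Repeatedly merge the two smallest:
combine s6(4), s5(8) → 12
combine 12, s8(13) → 25
combine s3(16), s1(19) → 35
combine s7(22), 25 → 47
combine s2(28), s4(29) → 57
combine 35, 47 → 82
combine 57, 82 → 139
The subtree containing s2 is merged 2 times, so code length = 2.

2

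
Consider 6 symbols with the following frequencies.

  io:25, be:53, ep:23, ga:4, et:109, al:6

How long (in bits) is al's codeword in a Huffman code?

5

Build the tree from the bottom:
merge ga(4) and al(6): 10
merge 10 and ep(23): 33
merge io(25) and 33: 58
merge be(53) and 58: 111
merge et(109) and 111: 220
The subtree containing al is merged 5 times, so code length = 5.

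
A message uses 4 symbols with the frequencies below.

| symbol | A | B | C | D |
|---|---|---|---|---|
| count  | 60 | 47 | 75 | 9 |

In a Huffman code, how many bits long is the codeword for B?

Huffman merges, smallest pair first:
combine D(9), B(47) → 56
combine 56, A(60) → 116
combine C(75), 116 → 191
B sits 3 levels below the root, so its codeword is 3 bits.

3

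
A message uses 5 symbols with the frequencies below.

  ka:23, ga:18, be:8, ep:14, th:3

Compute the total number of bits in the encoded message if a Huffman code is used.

143

Build the Huffman tree bottom-up:
combine th(3), be(8) → 11
combine 11, ep(14) → 25
combine ga(18), ka(23) → 41
combine 25, 41 → 66
Each symbol's bit-cost is frequency × depth; summing gives 143 bits (equivalently 11 + 25 + 41 + 66).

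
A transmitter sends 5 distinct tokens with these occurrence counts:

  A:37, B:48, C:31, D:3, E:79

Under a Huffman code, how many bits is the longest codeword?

Merge the two lowest-weight nodes at each step:
merge D(3) and C(31): 34
merge 34 and A(37): 71
merge B(48) and 71: 119
merge E(79) and 119: 198
The first pair merged (D, C) ends up deepest, at depth 4.

4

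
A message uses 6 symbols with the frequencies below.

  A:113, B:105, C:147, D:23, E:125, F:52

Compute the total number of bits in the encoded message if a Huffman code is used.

1385

Greedily combine the two least-frequent nodes:
merge D(23) and F(52): 75
merge 75 and B(105): 180
merge A(113) and E(125): 238
merge C(147) and 180: 327
merge 238 and 327: 565
Total encoded bits = sum of merged weights = 75 + 180 + 238 + 327 + 565 = 1385.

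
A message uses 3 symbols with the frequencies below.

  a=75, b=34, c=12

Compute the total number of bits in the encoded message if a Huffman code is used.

167

Merge the two smallest weights repeatedly:
merge c(12) and b(34): 46
merge 46 and a(75): 121
Total encoded bits = sum of merged weights = 46 + 121 = 167.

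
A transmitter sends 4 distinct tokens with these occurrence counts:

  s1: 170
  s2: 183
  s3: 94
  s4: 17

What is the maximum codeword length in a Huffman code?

Merge the two lowest-weight nodes at each step:
combine s4(17), s3(94) → 111
combine 111, s1(170) → 281
combine s2(183), 281 → 464
The rarest symbols sit at the bottom; the longest codeword is 3 bits.

3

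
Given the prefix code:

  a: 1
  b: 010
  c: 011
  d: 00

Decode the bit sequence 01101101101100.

Read left to right; each codeword is recognised as soon as it completes (prefix code):
  011→c | 011→c | 011→c | 011→c | 00→d
Decoded message: ccccd

ccccd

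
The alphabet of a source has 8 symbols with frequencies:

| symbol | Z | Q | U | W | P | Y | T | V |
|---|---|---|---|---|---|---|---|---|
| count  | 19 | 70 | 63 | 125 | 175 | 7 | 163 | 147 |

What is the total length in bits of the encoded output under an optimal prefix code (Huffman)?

Merge the two smallest weights repeatedly:
Y(7) + Z(19) → 26
26 + U(63) → 89
Q(70) + 89 → 159
W(125) + V(147) → 272
159 + T(163) → 322
P(175) + 272 → 447
322 + 447 → 769
The encoded length is the sum of every internal node's weight: 26 + 89 + 159 + 272 + 322 + 447 + 769 = 2084 bits.

2084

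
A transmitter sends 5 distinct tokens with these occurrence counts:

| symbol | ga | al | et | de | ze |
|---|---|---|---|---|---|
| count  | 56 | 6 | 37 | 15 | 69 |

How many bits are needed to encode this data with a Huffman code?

376

Merge the two smallest weights repeatedly:
combine al(6), de(15) → 21
combine 21, et(37) → 58
combine ga(56), 58 → 114
combine ze(69), 114 → 183
Total encoded bits = sum of merged weights = 21 + 58 + 114 + 183 = 376.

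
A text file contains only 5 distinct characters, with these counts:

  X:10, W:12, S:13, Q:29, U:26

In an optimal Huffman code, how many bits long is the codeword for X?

Huffman merges, smallest pair first:
combine X(10), W(12) → 22
combine S(13), 22 → 35
combine U(26), Q(29) → 55
combine 35, 55 → 90
X sits 3 levels below the root, so its codeword is 3 bits.

3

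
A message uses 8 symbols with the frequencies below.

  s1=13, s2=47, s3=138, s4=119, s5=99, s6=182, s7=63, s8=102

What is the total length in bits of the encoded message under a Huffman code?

Merge the two smallest weights repeatedly:
combine s1(13), s2(47) → 60
combine 60, s7(63) → 123
combine s5(99), s8(102) → 201
combine s4(119), 123 → 242
combine s3(138), s6(182) → 320
combine 201, 242 → 443
combine 320, 443 → 763
Total encoded bits = sum of merged weights = 60 + 123 + 201 + 242 + 320 + 443 + 763 = 2152.

2152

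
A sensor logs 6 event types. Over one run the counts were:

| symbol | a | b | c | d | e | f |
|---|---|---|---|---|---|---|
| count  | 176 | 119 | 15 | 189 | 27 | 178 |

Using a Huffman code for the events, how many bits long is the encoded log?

Build the Huffman tree bottom-up:
c(15) + e(27) → 42
42 + b(119) → 161
161 + a(176) → 337
f(178) + d(189) → 367
337 + 367 → 704
The encoded length is the sum of every internal node's weight: 42 + 161 + 337 + 367 + 704 = 1611 bits.

1611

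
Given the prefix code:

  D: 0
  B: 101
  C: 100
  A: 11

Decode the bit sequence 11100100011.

Read left to right; each codeword is recognised as soon as it completes (prefix code):
  11→A | 100→C | 100→C | 0→D | 11→A
Decoded message: ACCDA

ACCDA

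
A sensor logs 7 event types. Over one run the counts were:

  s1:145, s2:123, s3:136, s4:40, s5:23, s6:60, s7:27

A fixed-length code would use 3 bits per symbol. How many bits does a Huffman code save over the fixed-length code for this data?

264

Fixed-length: 3 bits × 554 symbols = 1662 bits.
Huffman merges:
combine s5(23), s7(27) → 50
combine s4(40), 50 → 90
combine s6(60), 90 → 150
combine s2(123), s3(136) → 259
combine s1(145), 150 → 295
combine 259, 295 → 554
Huffman total = 50 + 90 + 150 + 259 + 295 + 554 = 1398 bits.
Saving = 1662 − 1398 = 264 bits.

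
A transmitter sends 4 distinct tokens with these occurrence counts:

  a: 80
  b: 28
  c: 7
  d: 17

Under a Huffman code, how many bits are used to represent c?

Build the tree from the bottom:
c(7) + d(17) → 24
24 + b(28) → 52
52 + a(80) → 132
The subtree containing c is merged 3 times, so code length = 3.

3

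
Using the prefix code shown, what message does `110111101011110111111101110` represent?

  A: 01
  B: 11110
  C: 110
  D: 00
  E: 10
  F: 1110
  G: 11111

Read left to right; each codeword is recognised as soon as it completes (prefix code):
  110→C | 11110→B | 10→E | 11110→B | 11111→G | 110→C | 1110→F
Decoded message: CBEBGCF

CBEBGCF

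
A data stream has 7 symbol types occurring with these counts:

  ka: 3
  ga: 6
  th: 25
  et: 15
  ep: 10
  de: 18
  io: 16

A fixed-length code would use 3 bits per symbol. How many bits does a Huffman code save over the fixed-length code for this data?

Fixed-length: 3 bits × 93 symbols = 279 bits.
Huffman merges:
combine ka(3), ga(6) → 9
combine 9, ep(10) → 19
combine et(15), io(16) → 31
combine de(18), 19 → 37
combine th(25), 31 → 56
combine 37, 56 → 93
Huffman total = 9 + 19 + 31 + 37 + 56 + 93 = 245 bits.
Saving = 279 − 245 = 34 bits.

34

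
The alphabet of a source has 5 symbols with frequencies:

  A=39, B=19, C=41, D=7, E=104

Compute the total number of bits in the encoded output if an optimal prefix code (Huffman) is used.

Merge the two smallest weights repeatedly:
combine D(7), B(19) → 26
combine 26, A(39) → 65
combine C(41), 65 → 106
combine E(104), 106 → 210
Each symbol's bit-cost is frequency × depth; summing gives 407 bits (equivalently 26 + 65 + 106 + 210).

407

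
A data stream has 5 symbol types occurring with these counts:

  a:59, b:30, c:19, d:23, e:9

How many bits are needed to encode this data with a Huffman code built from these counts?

300

Merge the two smallest weights repeatedly:
combine e(9), c(19) → 28
combine d(23), 28 → 51
combine b(30), 51 → 81
combine a(59), 81 → 140
Each symbol's bit-cost is frequency × depth; summing gives 300 bits (equivalently 28 + 51 + 81 + 140).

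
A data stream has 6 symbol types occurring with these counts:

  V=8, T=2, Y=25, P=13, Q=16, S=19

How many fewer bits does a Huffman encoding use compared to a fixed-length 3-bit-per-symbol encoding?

50

Fixed-length: 3 bits × 83 symbols = 249 bits.
Huffman merges:
T(2) + V(8) → 10
10 + P(13) → 23
Q(16) + S(19) → 35
23 + Y(25) → 48
35 + 48 → 83
Huffman total = 10 + 23 + 35 + 48 + 83 = 199 bits.
Saving = 249 − 199 = 50 bits.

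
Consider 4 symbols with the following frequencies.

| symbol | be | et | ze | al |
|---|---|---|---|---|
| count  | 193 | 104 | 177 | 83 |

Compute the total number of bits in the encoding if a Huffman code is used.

Merge the two smallest weights repeatedly:
al(83) + et(104) → 187
ze(177) + 187 → 364
be(193) + 364 → 557
Each symbol's bit-cost is frequency × depth; summing gives 1108 bits (equivalently 187 + 364 + 557).

1108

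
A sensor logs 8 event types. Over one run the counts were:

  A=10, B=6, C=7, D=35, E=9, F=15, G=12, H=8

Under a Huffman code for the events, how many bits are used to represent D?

2

Build the tree from the bottom:
B(6) + C(7) → 13
H(8) + E(9) → 17
A(10) + G(12) → 22
13 + F(15) → 28
17 + 22 → 39
28 + D(35) → 63
39 + 63 → 102
The subtree containing D is merged 2 times, so code length = 2.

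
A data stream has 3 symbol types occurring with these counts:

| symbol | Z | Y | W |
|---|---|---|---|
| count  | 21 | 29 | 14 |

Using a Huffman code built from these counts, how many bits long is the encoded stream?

99

Greedily combine the two least-frequent nodes:
combine W(14), Z(21) → 35
combine Y(29), 35 → 64
The encoded length is the sum of every internal node's weight: 35 + 64 = 99 bits.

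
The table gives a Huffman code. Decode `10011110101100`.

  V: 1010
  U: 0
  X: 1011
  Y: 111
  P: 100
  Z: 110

PYVZU

Read left to right; each codeword is recognised as soon as it completes (prefix code):
  100→P | 111→Y | 1010→V | 110→Z | 0→U
Decoded message: PYVZU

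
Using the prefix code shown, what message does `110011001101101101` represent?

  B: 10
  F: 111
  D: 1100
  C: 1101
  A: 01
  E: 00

Read left to right; each codeword is recognised as soon as it completes (prefix code):
  1100→D | 1100→D | 1101→C | 10→B | 1101→C
Decoded message: DDCBC

DDCBC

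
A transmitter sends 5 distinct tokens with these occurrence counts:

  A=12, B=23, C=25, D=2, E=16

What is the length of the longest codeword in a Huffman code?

Merge the two lowest-weight nodes at each step:
D(2) + A(12) → 14
14 + E(16) → 30
B(23) + C(25) → 48
30 + 48 → 78
The rarest symbols sit at the bottom; the longest codeword is 3 bits.

3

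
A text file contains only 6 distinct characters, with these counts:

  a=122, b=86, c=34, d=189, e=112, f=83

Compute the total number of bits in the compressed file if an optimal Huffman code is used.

1567

Build the Huffman tree bottom-up:
c(34) + f(83) → 117
b(86) + e(112) → 198
117 + a(122) → 239
d(189) + 198 → 387
239 + 387 → 626
Each symbol's bit-cost is frequency × depth; summing gives 1567 bits (equivalently 117 + 198 + 239 + 387 + 626).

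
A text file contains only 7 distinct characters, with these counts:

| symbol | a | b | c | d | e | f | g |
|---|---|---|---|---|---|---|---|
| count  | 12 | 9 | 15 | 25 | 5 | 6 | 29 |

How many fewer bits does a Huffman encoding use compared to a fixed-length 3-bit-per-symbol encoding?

43

Fixed-length: 3 bits × 101 symbols = 303 bits.
Huffman merges:
combine e(5), f(6) → 11
combine b(9), 11 → 20
combine a(12), c(15) → 27
combine 20, d(25) → 45
combine 27, g(29) → 56
combine 45, 56 → 101
Huffman total = 11 + 20 + 27 + 45 + 56 + 101 = 260 bits.
Saving = 303 − 260 = 43 bits.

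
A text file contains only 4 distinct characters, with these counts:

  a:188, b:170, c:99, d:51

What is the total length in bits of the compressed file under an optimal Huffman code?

978

Merge the two smallest weights repeatedly:
merge d(51) and c(99): 150
merge 150 and b(170): 320
merge a(188) and 320: 508
Total encoded bits = sum of merged weights = 150 + 320 + 508 = 978.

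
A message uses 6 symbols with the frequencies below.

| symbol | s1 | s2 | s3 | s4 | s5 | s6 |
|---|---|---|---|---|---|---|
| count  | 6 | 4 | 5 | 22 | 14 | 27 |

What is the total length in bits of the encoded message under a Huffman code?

Greedily combine the two least-frequent nodes:
combine s2(4), s3(5) → 9
combine s1(6), 9 → 15
combine s5(14), 15 → 29
combine s4(22), s6(27) → 49
combine 29, 49 → 78
The encoded length is the sum of every internal node's weight: 9 + 15 + 29 + 49 + 78 = 180 bits.

180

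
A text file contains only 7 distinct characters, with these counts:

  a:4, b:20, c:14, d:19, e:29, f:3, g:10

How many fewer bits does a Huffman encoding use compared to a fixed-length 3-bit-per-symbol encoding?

44

Fixed-length: 3 bits × 99 symbols = 297 bits.
Huffman merges:
merge f(3) and a(4): 7
merge 7 and g(10): 17
merge c(14) and 17: 31
merge d(19) and b(20): 39
merge e(29) and 31: 60
merge 39 and 60: 99
Huffman total = 7 + 17 + 31 + 39 + 60 + 99 = 253 bits.
Saving = 297 − 253 = 44 bits.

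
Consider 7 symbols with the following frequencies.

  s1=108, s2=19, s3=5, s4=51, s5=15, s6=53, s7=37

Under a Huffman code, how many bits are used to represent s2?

4

Huffman merges, smallest pair first:
combine s3(5), s5(15) → 20
combine s2(19), 20 → 39
combine s7(37), 39 → 76
combine s4(51), s6(53) → 104
combine 76, 104 → 180
combine s1(108), 180 → 288
s2's leaf is at depth 4, giving a 4-bit codeword.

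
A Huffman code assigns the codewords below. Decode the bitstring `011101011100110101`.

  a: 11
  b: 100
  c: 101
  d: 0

Read left to right; each codeword is recognised as soon as it completes (prefix code):
  0→d | 11→a | 101→c | 0→d | 11→a | 100→b | 11→a | 0→d | 101→c
Decoded message: dacdabadc

dacdabadc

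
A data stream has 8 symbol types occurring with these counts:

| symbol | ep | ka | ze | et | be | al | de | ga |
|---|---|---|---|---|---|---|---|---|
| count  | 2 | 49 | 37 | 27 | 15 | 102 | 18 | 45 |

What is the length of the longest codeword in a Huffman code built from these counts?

Merge the two lowest-weight nodes at each step:
combine ep(2), be(15) → 17
combine 17, de(18) → 35
combine et(27), 35 → 62
combine ze(37), ga(45) → 82
combine ka(49), 62 → 111
combine 82, al(102) → 184
combine 111, 184 → 295
The first pair merged (ep, be) ends up deepest, at depth 5.

5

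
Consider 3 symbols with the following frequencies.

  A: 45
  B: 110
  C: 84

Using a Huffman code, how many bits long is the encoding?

Merge the two smallest weights repeatedly:
combine A(45), C(84) → 129
combine B(110), 129 → 239
The encoded length is the sum of every internal node's weight: 129 + 239 = 368 bits.

368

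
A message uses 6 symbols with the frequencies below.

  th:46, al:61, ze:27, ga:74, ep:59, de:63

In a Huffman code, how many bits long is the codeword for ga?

2

Repeatedly merge the two smallest:
combine ze(27), th(46) → 73
combine ep(59), al(61) → 120
combine de(63), 73 → 136
combine ga(74), 120 → 194
combine 136, 194 → 330
The subtree containing ga is merged 2 times, so code length = 2.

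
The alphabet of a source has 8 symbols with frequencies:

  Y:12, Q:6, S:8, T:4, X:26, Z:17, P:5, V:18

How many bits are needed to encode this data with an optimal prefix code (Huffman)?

Build the Huffman tree bottom-up:
T(4) + P(5) → 9
Q(6) + S(8) → 14
9 + Y(12) → 21
14 + Z(17) → 31
V(18) + 21 → 39
X(26) + 31 → 57
39 + 57 → 96
Each symbol's bit-cost is frequency × depth; summing gives 267 bits (equivalently 9 + 14 + 21 + 31 + 39 + 57 + 96).

267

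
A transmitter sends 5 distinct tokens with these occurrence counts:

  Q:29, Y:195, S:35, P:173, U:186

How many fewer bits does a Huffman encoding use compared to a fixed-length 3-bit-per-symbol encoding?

Fixed-length: 3 bits × 618 symbols = 1854 bits.
Huffman merges:
combine Q(29), S(35) → 64
combine 64, P(173) → 237
combine U(186), Y(195) → 381
combine 237, 381 → 618
Huffman total = 64 + 237 + 381 + 618 = 1300 bits.
Saving = 1854 − 1300 = 554 bits.

554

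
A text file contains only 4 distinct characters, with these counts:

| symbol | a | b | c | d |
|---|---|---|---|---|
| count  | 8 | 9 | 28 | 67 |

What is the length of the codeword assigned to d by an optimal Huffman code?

Repeatedly merge the two smallest:
a(8) + b(9) → 17
17 + c(28) → 45
45 + d(67) → 112
d sits one level below the root: a 1-bit codeword.

1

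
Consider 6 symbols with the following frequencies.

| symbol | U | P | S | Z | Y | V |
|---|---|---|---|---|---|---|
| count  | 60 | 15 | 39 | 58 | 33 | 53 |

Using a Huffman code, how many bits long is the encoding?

Greedily combine the two least-frequent nodes:
combine P(15), Y(33) → 48
combine S(39), 48 → 87
combine V(53), Z(58) → 111
combine U(60), 87 → 147
combine 111, 147 → 258
Each symbol's bit-cost is frequency × depth; summing gives 651 bits (equivalently 48 + 87 + 111 + 147 + 258).

651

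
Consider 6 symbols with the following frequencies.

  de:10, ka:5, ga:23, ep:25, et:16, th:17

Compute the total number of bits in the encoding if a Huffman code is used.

238

Build the Huffman tree bottom-up:
ka(5) + de(10) → 15
15 + et(16) → 31
th(17) + ga(23) → 40
ep(25) + 31 → 56
40 + 56 → 96
Total encoded bits = sum of merged weights = 15 + 31 + 40 + 56 + 96 = 238.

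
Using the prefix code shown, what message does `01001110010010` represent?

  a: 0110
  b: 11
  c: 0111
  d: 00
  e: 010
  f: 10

Read left to right; each codeword is recognised as soon as it completes (prefix code):
  010→e | 0111→c | 00→d | 10→f | 010→e
Decoded message: ecdfe

ecdfe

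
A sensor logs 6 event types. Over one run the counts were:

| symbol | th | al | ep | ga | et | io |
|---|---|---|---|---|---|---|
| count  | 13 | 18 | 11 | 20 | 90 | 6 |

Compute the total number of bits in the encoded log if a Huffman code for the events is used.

Build the Huffman tree bottom-up:
merge io(6) and ep(11): 17
merge th(13) and 17: 30
merge al(18) and ga(20): 38
merge 30 and 38: 68
merge 68 and et(90): 158
The encoded length is the sum of every internal node's weight: 17 + 30 + 38 + 68 + 158 = 311 bits.

311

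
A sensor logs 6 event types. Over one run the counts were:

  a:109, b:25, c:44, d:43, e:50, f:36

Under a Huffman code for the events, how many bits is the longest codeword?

Merge the two lowest-weight nodes at each step:
b(25) + f(36) → 61
d(43) + c(44) → 87
e(50) + 61 → 111
87 + a(109) → 196
111 + 196 → 307
The rarest symbols sit at the bottom; the longest codeword is 3 bits.

3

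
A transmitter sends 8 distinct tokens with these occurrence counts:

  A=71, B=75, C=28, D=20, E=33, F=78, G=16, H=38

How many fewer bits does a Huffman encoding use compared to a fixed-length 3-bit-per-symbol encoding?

56

Fixed-length: 3 bits × 359 symbols = 1077 bits.
Huffman merges:
G(16) + D(20) → 36
C(28) + E(33) → 61
36 + H(38) → 74
61 + A(71) → 132
74 + B(75) → 149
F(78) + 132 → 210
149 + 210 → 359
Huffman total = 36 + 61 + 74 + 132 + 149 + 210 + 359 = 1021 bits.
Saving = 1077 − 1021 = 56 bits.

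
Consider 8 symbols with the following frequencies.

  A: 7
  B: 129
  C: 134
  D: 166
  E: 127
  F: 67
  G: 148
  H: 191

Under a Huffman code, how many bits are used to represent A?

Build the tree from the bottom:
combine A(7), F(67) → 74
combine 74, E(127) → 201
combine B(129), C(134) → 263
combine G(148), D(166) → 314
combine H(191), 201 → 392
combine 263, 314 → 577
combine 392, 577 → 969
A's leaf is at depth 4, giving a 4-bit codeword.

4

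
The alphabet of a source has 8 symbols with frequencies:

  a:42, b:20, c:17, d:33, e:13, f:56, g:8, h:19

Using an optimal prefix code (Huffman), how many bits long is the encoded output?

583

Merge the two smallest weights repeatedly:
merge g(8) and e(13): 21
merge c(17) and h(19): 36
merge b(20) and 21: 41
merge d(33) and 36: 69
merge 41 and a(42): 83
merge f(56) and 69: 125
merge 83 and 125: 208
Total encoded bits = sum of merged weights = 21 + 36 + 41 + 69 + 83 + 125 + 208 = 583.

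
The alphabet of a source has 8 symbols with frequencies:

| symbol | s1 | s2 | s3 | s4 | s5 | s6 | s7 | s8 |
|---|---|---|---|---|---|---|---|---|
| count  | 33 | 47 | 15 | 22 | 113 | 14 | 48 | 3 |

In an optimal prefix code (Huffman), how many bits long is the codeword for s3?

Build the tree from the bottom:
combine s8(3), s6(14) → 17
combine s3(15), 17 → 32
combine s4(22), 32 → 54
combine s1(33), s2(47) → 80
combine s7(48), 54 → 102
combine 80, 102 → 182
combine s5(113), 182 → 295
s3 sits 5 levels below the root, so its codeword is 5 bits.

5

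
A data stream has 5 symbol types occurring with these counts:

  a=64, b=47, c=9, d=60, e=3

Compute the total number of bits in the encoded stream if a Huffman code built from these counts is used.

Merge the two smallest weights repeatedly:
e(3) + c(9) → 12
12 + b(47) → 59
59 + d(60) → 119
a(64) + 119 → 183
Each symbol's bit-cost is frequency × depth; summing gives 373 bits (equivalently 12 + 59 + 119 + 183).

373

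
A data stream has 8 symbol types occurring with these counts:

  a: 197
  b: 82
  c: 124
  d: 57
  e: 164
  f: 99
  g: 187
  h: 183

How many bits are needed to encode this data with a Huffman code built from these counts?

Build the Huffman tree bottom-up:
combine d(57), b(82) → 139
combine f(99), c(124) → 223
combine 139, e(164) → 303
combine h(183), g(187) → 370
combine a(197), 223 → 420
combine 303, 370 → 673
combine 420, 673 → 1093
Total encoded bits = sum of merged weights = 139 + 223 + 303 + 370 + 420 + 673 + 1093 = 3221.

3221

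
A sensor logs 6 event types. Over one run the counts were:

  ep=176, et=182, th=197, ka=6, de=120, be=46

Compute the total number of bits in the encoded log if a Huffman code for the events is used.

1678

Build the Huffman tree bottom-up:
ka(6) + be(46) → 52
52 + de(120) → 172
172 + ep(176) → 348
et(182) + th(197) → 379
348 + 379 → 727
The encoded length is the sum of every internal node's weight: 52 + 172 + 348 + 379 + 727 = 1678 bits.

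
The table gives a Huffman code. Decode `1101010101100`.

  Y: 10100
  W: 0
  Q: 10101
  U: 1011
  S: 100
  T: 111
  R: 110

Read left to right; each codeword is recognised as soon as it completes (prefix code):
  110→R | 10101→Q | 0→W | 110→R | 0→W
Decoded message: RQWRW

RQWRW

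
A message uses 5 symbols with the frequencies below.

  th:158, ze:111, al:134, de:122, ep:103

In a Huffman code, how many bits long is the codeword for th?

2

Huffman merges, smallest pair first:
merge ep(103) and ze(111): 214
merge de(122) and al(134): 256
merge th(158) and 214: 372
merge 256 and 372: 628
The subtree containing th is merged 2 times, so code length = 2.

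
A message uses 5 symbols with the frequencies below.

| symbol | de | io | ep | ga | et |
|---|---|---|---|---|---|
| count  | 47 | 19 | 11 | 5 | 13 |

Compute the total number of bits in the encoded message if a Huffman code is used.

188

Build the Huffman tree bottom-up:
combine ga(5), ep(11) → 16
combine et(13), 16 → 29
combine io(19), 29 → 48
combine de(47), 48 → 95
Total encoded bits = sum of merged weights = 16 + 29 + 48 + 95 = 188.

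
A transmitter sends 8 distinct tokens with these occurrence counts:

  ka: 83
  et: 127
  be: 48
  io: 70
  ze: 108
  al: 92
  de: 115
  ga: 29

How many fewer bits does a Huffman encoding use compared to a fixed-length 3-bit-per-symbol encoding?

Fixed-length: 3 bits × 672 symbols = 2016 bits.
Huffman merges:
ga(29) + be(48) → 77
io(70) + 77 → 147
ka(83) + al(92) → 175
ze(108) + de(115) → 223
et(127) + 147 → 274
175 + 223 → 398
274 + 398 → 672
Huffman total = 77 + 147 + 175 + 223 + 274 + 398 + 672 = 1966 bits.
Saving = 2016 − 1966 = 50 bits.

50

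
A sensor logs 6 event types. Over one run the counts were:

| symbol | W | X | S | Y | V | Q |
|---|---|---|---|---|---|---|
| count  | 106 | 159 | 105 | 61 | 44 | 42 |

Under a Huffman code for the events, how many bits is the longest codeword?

4

Merge the two lowest-weight nodes at each step:
merge Q(42) and V(44): 86
merge Y(61) and 86: 147
merge S(105) and W(106): 211
merge 147 and X(159): 306
merge 211 and 306: 517
The first pair merged (Q, V) ends up deepest, at depth 4.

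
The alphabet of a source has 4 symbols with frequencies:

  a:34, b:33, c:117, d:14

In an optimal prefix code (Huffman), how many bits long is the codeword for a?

2

Huffman merges, smallest pair first:
combine d(14), b(33) → 47
combine a(34), 47 → 81
combine 81, c(117) → 198
a sits 2 levels below the root, so its codeword is 2 bits.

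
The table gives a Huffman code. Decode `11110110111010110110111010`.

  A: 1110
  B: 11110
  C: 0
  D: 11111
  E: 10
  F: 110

Read left to right; each codeword is recognised as soon as it completes (prefix code):
  11110→B | 110→F | 1110→A | 10→E | 110→F | 110→F | 1110→A | 10→E
Decoded message: BFAEFFAE

BFAEFFAE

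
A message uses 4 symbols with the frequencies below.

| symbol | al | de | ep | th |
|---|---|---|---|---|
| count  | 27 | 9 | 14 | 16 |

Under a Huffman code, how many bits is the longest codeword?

Merge the two lowest-weight nodes at each step:
merge de(9) and ep(14): 23
merge th(16) and 23: 39
merge al(27) and 39: 66
The rarest symbols sit at the bottom; the longest codeword is 3 bits.

3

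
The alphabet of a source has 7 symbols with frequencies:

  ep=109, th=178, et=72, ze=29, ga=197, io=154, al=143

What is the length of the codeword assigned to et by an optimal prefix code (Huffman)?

Build the tree from the bottom:
combine ze(29), et(72) → 101
combine 101, ep(109) → 210
combine al(143), io(154) → 297
combine th(178), ga(197) → 375
combine 210, 297 → 507
combine 375, 507 → 882
et's leaf is at depth 4, giving a 4-bit codeword.

4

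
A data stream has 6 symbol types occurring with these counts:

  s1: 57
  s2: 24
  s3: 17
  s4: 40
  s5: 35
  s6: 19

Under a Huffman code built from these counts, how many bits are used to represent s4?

2

Repeatedly merge the two smallest:
merge s3(17) and s6(19): 36
merge s2(24) and s5(35): 59
merge 36 and s4(40): 76
merge s1(57) and 59: 116
merge 76 and 116: 192
s4's leaf is at depth 2, giving a 2-bit codeword.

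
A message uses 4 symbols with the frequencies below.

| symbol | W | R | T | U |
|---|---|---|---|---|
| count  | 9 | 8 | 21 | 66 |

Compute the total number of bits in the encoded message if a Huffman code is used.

159

Merge the two smallest weights repeatedly:
merge R(8) and W(9): 17
merge 17 and T(21): 38
merge 38 and U(66): 104
Each symbol's bit-cost is frequency × depth; summing gives 159 bits (equivalently 17 + 38 + 104).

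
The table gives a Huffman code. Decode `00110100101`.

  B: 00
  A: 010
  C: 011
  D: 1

Read left to right; each codeword is recognised as soon as it completes (prefix code):
  00→B | 1→D | 1→D | 010→A | 010→A | 1→D
Decoded message: BDDAAD

BDDAAD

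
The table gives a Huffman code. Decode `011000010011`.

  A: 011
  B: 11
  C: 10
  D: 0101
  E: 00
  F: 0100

Read left to right; each codeword is recognised as soon as it completes (prefix code):
  011→A | 00→E | 00→E | 10→C | 011→A
Decoded message: AEECA

AEECA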